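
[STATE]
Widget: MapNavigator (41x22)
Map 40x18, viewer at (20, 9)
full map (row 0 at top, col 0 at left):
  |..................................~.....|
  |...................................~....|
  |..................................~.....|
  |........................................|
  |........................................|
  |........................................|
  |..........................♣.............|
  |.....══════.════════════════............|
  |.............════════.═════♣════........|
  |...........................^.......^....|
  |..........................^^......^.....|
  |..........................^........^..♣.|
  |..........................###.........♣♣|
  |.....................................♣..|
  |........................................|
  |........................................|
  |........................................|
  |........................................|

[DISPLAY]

                                         
                                         
..................................~..... 
...................................~.... 
..................................~..... 
........................................ 
........................................ 
........................................ 
..........................♣............. 
.....══════.════════════════............ 
.............════════.═════♣════........ 
....................@......^.......^.... 
..........................^^......^..... 
..........................^........^..♣. 
..........................###.........♣♣ 
.....................................♣.. 
........................................ 
........................................ 
........................................ 
........................................ 
                                         
                                         


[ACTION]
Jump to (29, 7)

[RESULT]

                                         
                                         
                                         
                                         
.........................~.....          
..........................~....          
.........................~.....          
...............................          
...............................          
...............................          
.................♣.............          
══.════════════════.@..........          
....════════.═════♣════........          
..................^.......^....          
.................^^......^.....          
.................^........^..♣.          
.................###.........♣♣          
............................♣..          
...............................          
...............................          
...............................          
...............................          


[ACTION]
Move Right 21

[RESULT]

                                         
                                         
                                         
                                         
...............~.....                    
................~....                    
...............~.....                    
.....................                    
.....................                    
.....................                    
.......♣.............                    
═════════...........@                    
══.═════♣════........                    
........^.......^....                    
.......^^......^.....                    
.......^........^..♣.                    
.......###.........♣♣                    
..................♣..                    
.....................                    
.....................                    
.....................                    
.....................                    


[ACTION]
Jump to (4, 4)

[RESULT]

                                         
                                         
                                         
                                         
                                         
                                         
                                         
                .........................
                .........................
                .........................
                .........................
                ....@....................
                .........................
                .........................
                .....══════.═════════════
                .............════════.═══
                .........................
                .........................
                .........................
                .........................
                .........................
                .........................


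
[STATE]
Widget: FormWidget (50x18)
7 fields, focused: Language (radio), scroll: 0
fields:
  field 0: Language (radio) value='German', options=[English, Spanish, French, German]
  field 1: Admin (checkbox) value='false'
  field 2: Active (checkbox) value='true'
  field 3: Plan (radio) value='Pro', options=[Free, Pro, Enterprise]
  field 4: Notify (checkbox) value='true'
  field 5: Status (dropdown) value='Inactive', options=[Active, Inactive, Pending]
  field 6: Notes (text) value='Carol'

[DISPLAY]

> Language:   ( ) English  ( ) Spanish  ( ) French
  Admin:      [ ]                                 
  Active:     [x]                                 
  Plan:       ( ) Free  (●) Pro  ( ) Enterprise   
  Notify:     [x]                                 
  Status:     [Inactive                         ▼]
  Notes:      [Carol                             ]
                                                  
                                                  
                                                  
                                                  
                                                  
                                                  
                                                  
                                                  
                                                  
                                                  
                                                  


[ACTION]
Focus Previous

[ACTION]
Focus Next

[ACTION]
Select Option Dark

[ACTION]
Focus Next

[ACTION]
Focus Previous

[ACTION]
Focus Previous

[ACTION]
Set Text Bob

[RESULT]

  Language:   ( ) English  ( ) Spanish  ( ) French
  Admin:      [ ]                                 
  Active:     [x]                                 
  Plan:       ( ) Free  (●) Pro  ( ) Enterprise   
  Notify:     [x]                                 
  Status:     [Inactive                         ▼]
> Notes:      [Bob                               ]
                                                  
                                                  
                                                  
                                                  
                                                  
                                                  
                                                  
                                                  
                                                  
                                                  
                                                  


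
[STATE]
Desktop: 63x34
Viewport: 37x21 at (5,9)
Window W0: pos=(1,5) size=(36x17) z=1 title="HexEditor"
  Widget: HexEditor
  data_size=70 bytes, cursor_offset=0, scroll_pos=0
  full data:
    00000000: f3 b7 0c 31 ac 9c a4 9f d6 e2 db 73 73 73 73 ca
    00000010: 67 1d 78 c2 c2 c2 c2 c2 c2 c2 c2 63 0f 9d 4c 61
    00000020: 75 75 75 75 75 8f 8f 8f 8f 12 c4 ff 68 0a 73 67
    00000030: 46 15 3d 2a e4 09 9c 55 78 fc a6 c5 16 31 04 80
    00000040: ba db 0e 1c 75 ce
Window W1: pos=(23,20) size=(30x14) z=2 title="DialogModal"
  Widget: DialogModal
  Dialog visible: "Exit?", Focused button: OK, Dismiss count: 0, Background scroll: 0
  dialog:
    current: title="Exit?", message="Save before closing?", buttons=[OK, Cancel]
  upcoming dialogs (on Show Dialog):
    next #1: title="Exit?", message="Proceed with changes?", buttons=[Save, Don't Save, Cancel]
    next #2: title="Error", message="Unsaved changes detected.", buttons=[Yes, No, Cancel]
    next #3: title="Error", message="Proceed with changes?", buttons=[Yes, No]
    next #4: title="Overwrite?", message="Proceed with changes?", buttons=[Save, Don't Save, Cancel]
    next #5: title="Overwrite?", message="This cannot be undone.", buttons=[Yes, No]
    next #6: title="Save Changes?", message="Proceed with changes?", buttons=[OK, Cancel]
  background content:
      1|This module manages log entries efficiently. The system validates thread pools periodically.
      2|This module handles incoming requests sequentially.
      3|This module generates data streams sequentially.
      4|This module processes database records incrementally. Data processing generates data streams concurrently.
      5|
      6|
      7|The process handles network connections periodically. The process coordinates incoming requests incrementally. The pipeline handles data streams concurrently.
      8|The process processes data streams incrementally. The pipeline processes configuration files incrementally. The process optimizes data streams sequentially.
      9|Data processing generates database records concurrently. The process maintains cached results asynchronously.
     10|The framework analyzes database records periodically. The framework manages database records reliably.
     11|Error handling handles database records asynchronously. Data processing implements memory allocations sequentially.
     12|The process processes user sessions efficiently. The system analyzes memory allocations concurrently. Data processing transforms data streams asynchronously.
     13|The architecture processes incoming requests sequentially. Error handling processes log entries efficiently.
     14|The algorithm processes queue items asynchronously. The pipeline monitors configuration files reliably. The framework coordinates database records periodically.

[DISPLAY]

00010  67 1d 78 c2 c2 c2 c2 c2 ┃     
00020  75 75 75 75 75 8f 8f 8f ┃     
00030  46 15 3d 2a e4 09 9c 55 ┃     
00040  ba db 0e 1c 75 ce       ┃     
                               ┃     
                               ┃     
                               ┃     
                               ┃     
                               ┃     
                               ┃     
                               ┃     
                  ┏━━━━━━━━━━━━━━━━━━
━━━━━━━━━━━━━━━━━━┃ DialogModal      
                  ┠──────────────────
                  ┃This module manage
                  ┃This module handle
                  ┃Th┌───────────────
                  ┃Th│        Exit?  
                  ┃  │ Save before cl
                  ┃  │    [OK]  Cance
                  ┃Th└───────────────


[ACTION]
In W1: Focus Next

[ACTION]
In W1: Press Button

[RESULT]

00010  67 1d 78 c2 c2 c2 c2 c2 ┃     
00020  75 75 75 75 75 8f 8f 8f ┃     
00030  46 15 3d 2a e4 09 9c 55 ┃     
00040  ba db 0e 1c 75 ce       ┃     
                               ┃     
                               ┃     
                               ┃     
                               ┃     
                               ┃     
                               ┃     
                               ┃     
                  ┏━━━━━━━━━━━━━━━━━━
━━━━━━━━━━━━━━━━━━┃ DialogModal      
                  ┠──────────────────
                  ┃This module manage
                  ┃This module handle
                  ┃This module genera
                  ┃This module proces
                  ┃                  
                  ┃                  
                  ┃The process handle


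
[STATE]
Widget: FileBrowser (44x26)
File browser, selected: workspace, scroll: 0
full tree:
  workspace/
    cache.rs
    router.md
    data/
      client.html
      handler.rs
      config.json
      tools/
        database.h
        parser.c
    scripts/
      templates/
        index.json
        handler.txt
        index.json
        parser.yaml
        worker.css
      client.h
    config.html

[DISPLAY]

> [-] workspace/                            
    cache.rs                                
    router.md                               
    [+] data/                               
    [+] scripts/                            
    config.html                             
                                            
                                            
                                            
                                            
                                            
                                            
                                            
                                            
                                            
                                            
                                            
                                            
                                            
                                            
                                            
                                            
                                            
                                            
                                            
                                            


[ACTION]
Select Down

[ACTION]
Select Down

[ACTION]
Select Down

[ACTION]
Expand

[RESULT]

  [-] workspace/                            
    cache.rs                                
    router.md                               
  > [-] data/                               
      client.html                           
      handler.rs                            
      config.json                           
      [+] tools/                            
    [+] scripts/                            
    config.html                             
                                            
                                            
                                            
                                            
                                            
                                            
                                            
                                            
                                            
                                            
                                            
                                            
                                            
                                            
                                            
                                            


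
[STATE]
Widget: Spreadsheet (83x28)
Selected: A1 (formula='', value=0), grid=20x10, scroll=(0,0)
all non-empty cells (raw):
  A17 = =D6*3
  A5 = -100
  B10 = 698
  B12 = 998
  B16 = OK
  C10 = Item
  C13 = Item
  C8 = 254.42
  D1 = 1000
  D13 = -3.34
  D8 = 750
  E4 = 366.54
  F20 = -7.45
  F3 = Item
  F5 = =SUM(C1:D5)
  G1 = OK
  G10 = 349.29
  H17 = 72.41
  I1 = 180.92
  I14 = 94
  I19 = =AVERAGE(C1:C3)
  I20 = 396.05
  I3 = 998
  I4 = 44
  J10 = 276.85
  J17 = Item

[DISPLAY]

A1:                                                                                
       A       B       C       D       E       F       G       H       I       J   
-----------------------------------------------------------------------------------
  1      [0]       0       0    1000       0       0OK             0  180.92       
  2        0       0       0       0       0       0       0       0       0       
  3        0       0       0       0       0Item           0       0     998       
  4        0       0       0       0  366.54       0       0       0      44       
  5     -100       0       0       0       0    1000       0       0       0       
  6        0       0       0       0       0       0       0       0       0       
  7        0       0       0       0       0       0       0       0       0       
  8        0       0  254.42     750       0       0       0       0       0       
  9        0       0       0       0       0       0       0       0       0       
 10        0     698Item           0       0       0  349.29       0       0  276.8
 11        0       0       0       0       0       0       0       0       0       
 12        0     998       0       0       0       0       0       0       0       
 13        0       0Item       -3.34       0       0       0       0       0       
 14        0       0       0       0       0       0       0       0      94       
 15        0       0       0       0       0       0       0       0       0       
 16        0OK             0       0       0       0       0       0       0       
 17        0       0       0       0       0       0       0   72.41       0Item   
 18        0       0       0       0       0       0       0       0       0       
 19        0       0       0       0       0       0       0       0       0       
 20        0       0       0       0       0   -7.45       0       0  396.05       
                                                                                   
                                                                                   
                                                                                   
                                                                                   
                                                                                   


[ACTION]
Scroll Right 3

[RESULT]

A1:                                                                                
       D       E       F       G       H       I       J                           
-----------------------------------------------------------------------------------
  1     1000       0       0OK             0  180.92       0                       
  2        0       0       0       0       0       0       0                       
  3        0       0Item           0       0     998       0                       
  4        0  366.54       0       0       0      44       0                       
  5        0       0    1000       0       0       0       0                       
  6        0       0       0       0       0       0       0                       
  7        0       0       0       0       0       0       0                       
  8      750       0       0       0       0       0       0                       
  9        0       0       0       0       0       0       0                       
 10        0       0       0  349.29       0       0  276.85                       
 11        0       0       0       0       0       0       0                       
 12        0       0       0       0       0       0       0                       
 13    -3.34       0       0       0       0       0       0                       
 14        0       0       0       0       0      94       0                       
 15        0       0       0       0       0       0       0                       
 16        0       0       0       0       0       0       0                       
 17        0       0       0       0   72.41       0Item                           
 18        0       0       0       0       0       0       0                       
 19        0       0       0       0       0       0       0                       
 20        0       0   -7.45       0       0  396.05       0                       
                                                                                   
                                                                                   
                                                                                   
                                                                                   
                                                                                   


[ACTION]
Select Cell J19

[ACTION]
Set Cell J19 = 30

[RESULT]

J19: 30                                                                            
       D       E       F       G       H       I       J                           
-----------------------------------------------------------------------------------
  1     1000       0       0OK             0  180.92       0                       
  2        0       0       0       0       0       0       0                       
  3        0       0Item           0       0     998       0                       
  4        0  366.54       0       0       0      44       0                       
  5        0       0    1000       0       0       0       0                       
  6        0       0       0       0       0       0       0                       
  7        0       0       0       0       0       0       0                       
  8      750       0       0       0       0       0       0                       
  9        0       0       0       0       0       0       0                       
 10        0       0       0  349.29       0       0  276.85                       
 11        0       0       0       0       0       0       0                       
 12        0       0       0       0       0       0       0                       
 13    -3.34       0       0       0       0       0       0                       
 14        0       0       0       0       0      94       0                       
 15        0       0       0       0       0       0       0                       
 16        0       0       0       0       0       0       0                       
 17        0       0       0       0   72.41       0Item                           
 18        0       0       0       0       0       0       0                       
 19        0       0       0       0       0       0    [30]                       
 20        0       0   -7.45       0       0  396.05       0                       
                                                                                   
                                                                                   
                                                                                   
                                                                                   
                                                                                   


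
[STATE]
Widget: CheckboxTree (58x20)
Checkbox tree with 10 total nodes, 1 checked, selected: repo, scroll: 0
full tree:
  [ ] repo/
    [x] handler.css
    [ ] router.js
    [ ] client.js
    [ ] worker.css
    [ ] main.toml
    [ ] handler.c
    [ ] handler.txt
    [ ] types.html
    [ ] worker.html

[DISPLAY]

>[-] repo/                                                
   [x] handler.css                                        
   [ ] router.js                                          
   [ ] client.js                                          
   [ ] worker.css                                         
   [ ] main.toml                                          
   [ ] handler.c                                          
   [ ] handler.txt                                        
   [ ] types.html                                         
   [ ] worker.html                                        
                                                          
                                                          
                                                          
                                                          
                                                          
                                                          
                                                          
                                                          
                                                          
                                                          


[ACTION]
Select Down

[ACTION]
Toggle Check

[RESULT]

 [ ] repo/                                                
>  [ ] handler.css                                        
   [ ] router.js                                          
   [ ] client.js                                          
   [ ] worker.css                                         
   [ ] main.toml                                          
   [ ] handler.c                                          
   [ ] handler.txt                                        
   [ ] types.html                                         
   [ ] worker.html                                        
                                                          
                                                          
                                                          
                                                          
                                                          
                                                          
                                                          
                                                          
                                                          
                                                          


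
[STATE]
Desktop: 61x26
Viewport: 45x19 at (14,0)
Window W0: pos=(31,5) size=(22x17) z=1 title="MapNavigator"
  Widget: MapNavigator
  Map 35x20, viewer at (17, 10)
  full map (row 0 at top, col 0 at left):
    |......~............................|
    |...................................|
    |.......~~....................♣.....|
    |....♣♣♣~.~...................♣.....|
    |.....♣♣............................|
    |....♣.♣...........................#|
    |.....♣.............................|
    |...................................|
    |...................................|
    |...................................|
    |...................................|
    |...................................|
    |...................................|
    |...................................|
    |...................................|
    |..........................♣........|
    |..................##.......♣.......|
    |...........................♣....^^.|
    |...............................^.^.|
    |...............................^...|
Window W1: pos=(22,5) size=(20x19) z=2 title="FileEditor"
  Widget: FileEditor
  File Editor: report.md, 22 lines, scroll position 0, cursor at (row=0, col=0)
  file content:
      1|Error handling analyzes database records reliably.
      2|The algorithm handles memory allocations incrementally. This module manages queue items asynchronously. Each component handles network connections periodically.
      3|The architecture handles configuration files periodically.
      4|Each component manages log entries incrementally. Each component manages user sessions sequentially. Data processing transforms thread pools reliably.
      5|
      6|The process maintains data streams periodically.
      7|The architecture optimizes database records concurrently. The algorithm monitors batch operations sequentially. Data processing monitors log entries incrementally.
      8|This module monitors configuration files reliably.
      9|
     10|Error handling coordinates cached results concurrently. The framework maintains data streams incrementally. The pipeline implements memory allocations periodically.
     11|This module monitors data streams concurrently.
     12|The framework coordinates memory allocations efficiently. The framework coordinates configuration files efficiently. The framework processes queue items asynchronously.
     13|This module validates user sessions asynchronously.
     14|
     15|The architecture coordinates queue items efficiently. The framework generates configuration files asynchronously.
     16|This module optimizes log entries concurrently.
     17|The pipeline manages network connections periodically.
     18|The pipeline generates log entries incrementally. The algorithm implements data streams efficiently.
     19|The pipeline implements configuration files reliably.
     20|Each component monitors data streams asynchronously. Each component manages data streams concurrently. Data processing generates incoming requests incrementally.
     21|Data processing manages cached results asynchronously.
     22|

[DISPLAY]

                                             
                                             
                                             
                                             
                                             
        ┏━━━━━━━━━━━━━━━━━━┓━━━━━━━━━━┓      
        ┃ FileEditor       ┃tor       ┃      
        ┠──────────────────┨──────────┨      
        ┃█rror handling an▲┃..........┃      
        ┃The algorithm han█┃..........┃      
        ┃The architecture ░┃..........┃      
        ┃Each component ma░┃..........┃      
        ┃                 ░┃..........┃      
        ┃The process maint░┃..........┃      
        ┃The architecture ░┃@.........┃      
        ┃This module monit░┃..........┃      
        ┃                 ░┃..........┃      
        ┃Error handling co░┃..........┃      
        ┃This module monit░┃..........┃      


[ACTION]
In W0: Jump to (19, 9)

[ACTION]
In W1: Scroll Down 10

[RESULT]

                                             
                                             
                                             
                                             
                                             
        ┏━━━━━━━━━━━━━━━━━━┓━━━━━━━━━━┓      
        ┃ FileEditor       ┃tor       ┃      
        ┠──────────────────┨──────────┨      
        ┃This module monit▲┃..........┃      
        ┃                 ░┃..........┃      
        ┃Error handling co░┃..........┃      
        ┃This module monit░┃..........┃      
        ┃The framework coo░┃..........┃      
        ┃This module valid░┃..........┃      
        ┃                 ░┃@.........┃      
        ┃The architecture ░┃..........┃      
        ┃This module optim░┃..........┃      
        ┃The pipeline mana░┃..........┃      
        ┃The pipeline gene░┃..........┃      


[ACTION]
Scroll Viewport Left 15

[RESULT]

                                             
                                             
                                             
                                             
                                             
                      ┏━━━━━━━━━━━━━━━━━━┓━━━
                      ┃ FileEditor       ┃tor
                      ┠──────────────────┨───
                      ┃This module monit▲┃...
                      ┃                 ░┃...
                      ┃Error handling co░┃...
                      ┃This module monit░┃...
                      ┃The framework coo░┃...
                      ┃This module valid░┃...
                      ┃                 ░┃@..
                      ┃The architecture ░┃...
                      ┃This module optim░┃...
                      ┃The pipeline mana░┃...
                      ┃The pipeline gene░┃...


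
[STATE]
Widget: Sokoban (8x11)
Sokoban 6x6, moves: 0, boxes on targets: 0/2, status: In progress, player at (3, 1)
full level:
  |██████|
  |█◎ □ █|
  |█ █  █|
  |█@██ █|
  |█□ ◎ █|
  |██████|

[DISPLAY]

██████  
█◎ □ █  
█ █  █  
█@██ █  
█□ ◎ █  
██████  
Moves: 0
        
        
        
        


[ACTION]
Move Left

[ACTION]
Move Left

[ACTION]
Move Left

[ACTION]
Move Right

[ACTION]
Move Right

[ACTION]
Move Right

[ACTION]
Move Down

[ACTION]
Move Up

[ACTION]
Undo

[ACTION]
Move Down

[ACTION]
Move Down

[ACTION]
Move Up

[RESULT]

██████  
█◎ □ █  
█@█  █  
█ ██ █  
█□ ◎ █  
██████  
Moves: 1
        
        
        
        


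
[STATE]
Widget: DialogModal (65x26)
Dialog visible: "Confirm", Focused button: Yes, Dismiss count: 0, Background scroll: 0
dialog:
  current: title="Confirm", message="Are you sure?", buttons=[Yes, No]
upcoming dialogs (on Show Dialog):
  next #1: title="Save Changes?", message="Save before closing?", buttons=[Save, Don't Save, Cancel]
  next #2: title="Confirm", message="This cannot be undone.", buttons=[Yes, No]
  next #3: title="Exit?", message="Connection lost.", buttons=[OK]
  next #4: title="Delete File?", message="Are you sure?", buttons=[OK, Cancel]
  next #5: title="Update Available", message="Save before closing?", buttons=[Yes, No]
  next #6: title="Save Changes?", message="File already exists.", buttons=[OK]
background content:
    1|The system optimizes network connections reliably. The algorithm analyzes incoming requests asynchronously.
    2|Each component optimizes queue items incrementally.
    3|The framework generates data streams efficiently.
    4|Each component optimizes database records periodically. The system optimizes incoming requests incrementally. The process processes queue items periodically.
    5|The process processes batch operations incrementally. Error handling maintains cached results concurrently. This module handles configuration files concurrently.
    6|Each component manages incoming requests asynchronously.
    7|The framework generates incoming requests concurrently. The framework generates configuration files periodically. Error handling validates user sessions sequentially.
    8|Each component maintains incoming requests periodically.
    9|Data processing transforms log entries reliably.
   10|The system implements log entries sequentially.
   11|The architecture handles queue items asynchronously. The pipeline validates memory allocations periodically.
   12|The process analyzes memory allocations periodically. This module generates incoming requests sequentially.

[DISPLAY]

The system optimizes network connections reliably. The algorithm 
Each component optimizes queue items incrementally.              
The framework generates data streams efficiently.                
Each component optimizes database records periodically. The syste
The process processes batch operations incrementally. Error handl
Each component manages incoming requests asynchronously.         
The framework generates incoming requests concurrently. The frame
Each component maintains incoming requests periodically.         
Data processing transforms log entries reliably.                 
The system implements log entries sequentially.                  
The architecture handles┌───────────────┐chronously. The pipeline
The process analyzes mem│    Confirm    │eriodically. This module
                        │ Are you sure? │                        
                        │   [Yes]  No   │                        
                        └───────────────┘                        
                                                                 
                                                                 
                                                                 
                                                                 
                                                                 
                                                                 
                                                                 
                                                                 
                                                                 
                                                                 
                                                                 


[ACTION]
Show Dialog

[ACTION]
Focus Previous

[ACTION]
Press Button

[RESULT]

The system optimizes network connections reliably. The algorithm 
Each component optimizes queue items incrementally.              
The framework generates data streams efficiently.                
Each component optimizes database records periodically. The syste
The process processes batch operations incrementally. Error handl
Each component manages incoming requests asynchronously.         
The framework generates incoming requests concurrently. The frame
Each component maintains incoming requests periodically.         
Data processing transforms log entries reliably.                 
The system implements log entries sequentially.                  
The architecture handles queue items asynchronously. The pipeline
The process analyzes memory allocations periodically. This module
                                                                 
                                                                 
                                                                 
                                                                 
                                                                 
                                                                 
                                                                 
                                                                 
                                                                 
                                                                 
                                                                 
                                                                 
                                                                 
                                                                 


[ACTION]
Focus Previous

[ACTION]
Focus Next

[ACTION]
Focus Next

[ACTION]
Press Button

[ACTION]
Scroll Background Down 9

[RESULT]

The system implements log entries sequentially.                  
The architecture handles queue items asynchronously. The pipeline
The process analyzes memory allocations periodically. This module
                                                                 
                                                                 
                                                                 
                                                                 
                                                                 
                                                                 
                                                                 
                                                                 
                                                                 
                                                                 
                                                                 
                                                                 
                                                                 
                                                                 
                                                                 
                                                                 
                                                                 
                                                                 
                                                                 
                                                                 
                                                                 
                                                                 
                                                                 


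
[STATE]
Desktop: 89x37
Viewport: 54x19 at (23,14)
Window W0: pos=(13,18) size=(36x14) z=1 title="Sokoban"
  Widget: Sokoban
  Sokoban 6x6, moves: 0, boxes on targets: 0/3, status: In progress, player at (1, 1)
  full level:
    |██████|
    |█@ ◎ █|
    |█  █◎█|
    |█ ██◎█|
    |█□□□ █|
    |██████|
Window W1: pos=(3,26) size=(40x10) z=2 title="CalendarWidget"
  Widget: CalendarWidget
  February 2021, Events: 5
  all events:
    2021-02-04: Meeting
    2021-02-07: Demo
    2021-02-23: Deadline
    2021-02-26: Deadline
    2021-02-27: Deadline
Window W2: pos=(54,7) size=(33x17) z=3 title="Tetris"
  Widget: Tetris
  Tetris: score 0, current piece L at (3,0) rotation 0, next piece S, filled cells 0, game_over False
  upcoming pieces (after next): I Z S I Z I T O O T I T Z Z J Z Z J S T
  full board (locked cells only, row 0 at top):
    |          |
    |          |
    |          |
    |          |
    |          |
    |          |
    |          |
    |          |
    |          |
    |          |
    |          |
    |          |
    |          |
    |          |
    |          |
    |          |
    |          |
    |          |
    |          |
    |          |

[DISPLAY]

                               ┃          │           
                               ┃          │           
                               ┃          │Score:     
                               ┃          │0          
━━━━━━━━━━━━━━━━━━━━━━━━━┓     ┃          │           
                         ┃     ┃          │           
─────────────────────────┨     ┃          │           
                         ┃     ┃          │           
                         ┃     ┃          │           
                         ┃     ┗━━━━━━━━━━━━━━━━━━━━━━
                         ┃                            
                         ┃                            
━━━━━━━━━━━━━━━━━━━┓     ┃                            
                   ┃     ┃                            
───────────────────┨     ┃                            
y 2021             ┃     ┃                            
u                  ┃     ┃                            
 7*                ┃━━━━━┛                            
4                  ┃                                  


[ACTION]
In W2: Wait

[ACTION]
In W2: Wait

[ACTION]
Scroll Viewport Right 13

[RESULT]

                   ┃          │                    ┃  
                   ┃          │                    ┃  
                   ┃          │Score:              ┃  
                   ┃          │0                   ┃  
━━━━━━━━━━━━━┓     ┃          │                    ┃  
             ┃     ┃          │                    ┃  
─────────────┨     ┃          │                    ┃  
             ┃     ┃          │                    ┃  
             ┃     ┃          │                    ┃  
             ┃     ┗━━━━━━━━━━━━━━━━━━━━━━━━━━━━━━━┛  
             ┃                                        
             ┃                                        
━━━━━━━┓     ┃                                        
       ┃     ┃                                        
───────┨     ┃                                        
       ┃     ┃                                        
       ┃     ┃                                        
       ┃━━━━━┛                                        
       ┃                                              


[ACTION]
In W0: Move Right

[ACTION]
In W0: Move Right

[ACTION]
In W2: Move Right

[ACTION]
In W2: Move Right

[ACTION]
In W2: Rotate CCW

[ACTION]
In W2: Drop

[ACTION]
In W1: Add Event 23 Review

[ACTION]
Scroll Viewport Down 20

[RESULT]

━━━━━━━━━━━━━┓     ┃          │                    ┃  
             ┃     ┃          │                    ┃  
─────────────┨     ┃          │                    ┃  
             ┃     ┃          │                    ┃  
             ┃     ┃          │                    ┃  
             ┃     ┗━━━━━━━━━━━━━━━━━━━━━━━━━━━━━━━┛  
             ┃                                        
             ┃                                        
━━━━━━━┓     ┃                                        
       ┃     ┃                                        
───────┨     ┃                                        
       ┃     ┃                                        
       ┃     ┃                                        
       ┃━━━━━┛                                        
       ┃                                              
       ┃                                              
       ┃                                              
━━━━━━━┛                                              
                                                      
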